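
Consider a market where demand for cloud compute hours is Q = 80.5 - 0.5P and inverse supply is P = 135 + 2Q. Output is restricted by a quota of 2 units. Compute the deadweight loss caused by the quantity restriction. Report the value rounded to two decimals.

40.50

Rewriting demand in inverse form: P = 161 - 2Q.
Unrestricted equilibrium: Q* = (161 - 135)/(2 + 2) = 6.5.
At Q = 2 the demand price is 161 - 2(2) = 157 and the supply price is 135 + 2(2) = 139.
Deadweight loss is the triangle between the curves from 2 to 6.5: (1/2)(157 - 139)(6.5 - 2) = 40.5.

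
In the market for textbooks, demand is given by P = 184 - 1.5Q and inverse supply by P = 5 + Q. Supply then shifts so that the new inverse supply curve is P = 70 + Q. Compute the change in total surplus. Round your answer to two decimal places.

-3809.00

Initial equilibrium: Q_0 = 71.6, P_0 = 76.6; CS_0 = (1/2)(71.6)(107.4) = 3844.92, PS_0 = (1/2)(71.6)(71.6) = 2563.28.
New equilibrium: 184 - 1.5Q = 70 + Q gives Q_1 = 45.6, P_1 = 115.6; CS_1 = 1559.52, PS_1 = 1039.68.
Change in total surplus = (1559.52 + 1039.68) - (3844.92 + 2563.28) = -3809.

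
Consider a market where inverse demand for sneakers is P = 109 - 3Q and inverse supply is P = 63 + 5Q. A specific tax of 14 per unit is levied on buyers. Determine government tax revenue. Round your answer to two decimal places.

Without the tax, 109 - 3Q = 63 + 5Q so Q* = 5.75 and P* = 91.75.
With the tax, buyers' net willingness to pay falls by 14: (109 - 14) - 3Q = 63 + 5Q, so Q_t = 4. Buyers pay P_b = 97; sellers receive P_s = P_b - 14 = 83.
Revenue is the tax times quantity traded: 14 x 4 = 56.

56.00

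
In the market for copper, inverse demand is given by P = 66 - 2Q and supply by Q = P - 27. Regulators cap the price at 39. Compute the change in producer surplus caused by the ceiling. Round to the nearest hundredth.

-12.50

Rewriting supply in inverse form: P = 27 + Q.
Free-market equilibrium: 66 - 2Q = 27 + Q gives Q* = 13, P* = 40.
At the ceiling price 39, quantity supplied is (39 - 27)/1 = 12; supply is the short side, so Q = 12 trades at P = 39.
PS goes from (1/2)(13)(13) = 84.5 to 72 (computed as (39 - 27)(12) - (1/2)(1)(12)^2), a change of -12.5.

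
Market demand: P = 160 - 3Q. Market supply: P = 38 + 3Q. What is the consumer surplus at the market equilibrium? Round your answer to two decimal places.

Equilibrium: 160 - 3Q = 38 + 3Q, so Q* = 20.3333 and P* = 99.
CS is the area between the demand curve and P* from 0 to Q*: (1/2)(20.3333)(61) = 620.1667.

620.17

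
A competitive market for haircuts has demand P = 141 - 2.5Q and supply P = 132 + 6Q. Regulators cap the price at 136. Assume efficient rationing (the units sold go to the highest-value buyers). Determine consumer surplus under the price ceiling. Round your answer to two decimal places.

Free-market equilibrium: 141 - 2.5Q = 132 + 6Q gives Q* = 1.0588, P* = 138.3529.
At P = 136, sellers supply (136 - 132)/6 = 0.6667 while buyers want more, so the quantity traded is 0.6667 at price 136.
The demand price at Q = 0.6667 is 139.3333. CS is the trapezoid between demand and 136 over [0, 0.6667]: (1/2)[(141 - 136) + (139.3333 - 136)](0.6667) = 2.7778.

2.78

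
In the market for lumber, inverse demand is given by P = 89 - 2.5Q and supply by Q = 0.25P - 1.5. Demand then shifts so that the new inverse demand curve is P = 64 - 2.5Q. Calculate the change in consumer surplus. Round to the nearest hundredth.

-104.29

Rewriting supply in inverse form: P = 6 + 4Q.
Initial equilibrium: Q_0 = 12.7692, P_0 = 57.0769; CS_0 = (1/2)(12.7692)(31.9231) = 203.8166, PS_0 = (1/2)(12.7692)(51.0769) = 326.1065.
New equilibrium: 64 - 2.5Q = 6 + 4Q gives Q_1 = 8.9231, P_1 = 41.6923; CS_1 = 99.5266, PS_1 = 159.2426.
Change in consumer surplus = 99.5266 - 203.8166 = -104.2899.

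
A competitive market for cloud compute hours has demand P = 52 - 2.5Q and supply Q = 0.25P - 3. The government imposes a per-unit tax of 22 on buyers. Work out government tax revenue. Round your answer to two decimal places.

60.92

Rewriting supply in inverse form: P = 12 + 4Q.
Pre-tax equilibrium: 52 - 2.5Q = 12 + 4Q gives Q* = 6.1538, P* = 36.6154.
With the tax, buyers' net willingness to pay falls by 22: (52 - 22) - 2.5Q = 12 + 4Q, so Q_t = 2.7692. Buyers pay P_b = 45.0769; sellers receive P_s = P_b - 22 = 23.0769.
Revenue is the tax times quantity traded: 22 x 2.7692 = 60.9231.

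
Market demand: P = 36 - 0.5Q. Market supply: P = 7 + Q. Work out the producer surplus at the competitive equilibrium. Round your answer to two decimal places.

Equilibrium: 36 - 0.5Q = 7 + Q, so Q* = 19.3333 and P* = 26.3333.
PS is the area between P* and the supply curve from 0 to Q*: (1/2)(19.3333)(19.3333) = 186.8889.

186.89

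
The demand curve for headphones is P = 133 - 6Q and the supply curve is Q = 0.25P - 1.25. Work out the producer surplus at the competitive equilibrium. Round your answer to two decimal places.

Rewriting supply in inverse form: P = 5 + 4Q.
Setting demand equal to supply, 128 = 10Q, so Q* = 12.8 and P* = 56.2.
PS is the area between P* and the supply curve from 0 to Q*: (1/2)(12.8)(51.2) = 327.68.

327.68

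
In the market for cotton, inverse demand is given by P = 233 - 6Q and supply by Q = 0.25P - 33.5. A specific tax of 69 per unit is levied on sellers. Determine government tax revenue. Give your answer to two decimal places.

Rewriting supply in inverse form: P = 134 + 4Q.
Pre-tax equilibrium: 233 - 6Q = 134 + 4Q gives Q* = 9.9, P* = 173.6.
A tax on sellers shifts supply up by 69: 233 - 6Q = 134 + 4Q + 69, so Q_t = 3. Buyers pay P_b = 215; sellers receive P_s = P_b - 69 = 146.
Revenue is the tax times quantity traded: 69 x 3 = 207.

207.00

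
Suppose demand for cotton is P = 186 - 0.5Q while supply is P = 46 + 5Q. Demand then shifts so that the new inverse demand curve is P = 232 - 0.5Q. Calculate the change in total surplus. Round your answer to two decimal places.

Initial equilibrium: Q_0 = 25.4545, P_0 = 173.2727; CS_0 = (1/2)(25.4545)(12.7273) = 161.9835, PS_0 = (1/2)(25.4545)(127.2727) = 1619.8347.
New equilibrium: 232 - 0.5Q = 46 + 5Q gives Q_1 = 33.8182, P_1 = 215.0909; CS_1 = 285.9174, PS_1 = 2859.1736.
Change in total surplus = (285.9174 + 2859.1736) - (161.9835 + 1619.8347) = 1363.2727.

1363.27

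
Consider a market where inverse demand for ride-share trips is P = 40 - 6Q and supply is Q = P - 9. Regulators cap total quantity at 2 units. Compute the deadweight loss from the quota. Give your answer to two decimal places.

Rewriting supply in inverse form: P = 9 + Q.
Without the quota, 40 - 6Q = 9 + Q gives Q* = 4.4286.
At Q = 2 the demand price is 40 - 6(2) = 28 and the supply price is 9 + (2) = 11.
DWL = (1/2)(gap between curves at 2) x (Q* - 2) = (1/2)(17)(2.4286) = 20.6429.

20.64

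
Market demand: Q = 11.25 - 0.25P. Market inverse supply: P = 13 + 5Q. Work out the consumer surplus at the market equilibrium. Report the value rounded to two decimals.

Rewriting demand in inverse form: P = 45 - 4Q.
Setting demand equal to supply, 32 = 9Q, so Q* = 3.5556 and P* = 30.7778.
The demand choke price is 45, so CS = (1/2)(Q*)(45 - P*) = (1/2)(3.5556)(14.2222) = 25.284.

25.28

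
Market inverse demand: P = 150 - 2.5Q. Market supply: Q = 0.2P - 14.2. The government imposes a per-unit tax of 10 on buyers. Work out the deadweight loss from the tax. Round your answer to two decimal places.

Rewriting supply in inverse form: P = 71 + 5Q.
Pre-tax equilibrium: 150 - 2.5Q = 71 + 5Q gives Q* = 10.5333, P* = 123.6667.
With the tax, buyers' net willingness to pay falls by 10: (150 - 10) - 2.5Q = 71 + 5Q, so Q_t = 9.2. Buyers pay P_b = 127; sellers receive P_s = P_b - 10 = 117.
The welfare triangle lost has base Q* - Q_t = 1.3333 and height t = 10, so DWL = (1/2)(1.3333)(10) = 6.6667.

6.67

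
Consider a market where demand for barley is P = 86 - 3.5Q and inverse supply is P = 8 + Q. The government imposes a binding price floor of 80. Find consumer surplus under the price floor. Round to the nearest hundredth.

5.14

Free-market equilibrium: 86 - 3.5Q = 8 + Q gives Q* = 17.3333, P* = 25.3333.
At the floor price 80, quantity demanded is (86 - 80)/3.5 = 1.7143; demand is the short side, so Q = 1.7143 trades at P = 80.
CS is the triangle under demand above 80: (1/2)(1.7143)(86 - 80) = 5.1429.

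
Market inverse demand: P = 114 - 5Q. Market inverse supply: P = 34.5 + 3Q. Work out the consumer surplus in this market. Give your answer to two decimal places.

246.88

Equilibrium: 114 - 5Q = 34.5 + 3Q, so Q* = 9.9375 and P* = 64.3125.
The demand choke price is 114, so CS = (1/2)(Q*)(114 - P*) = (1/2)(9.9375)(49.6875) = 246.8848.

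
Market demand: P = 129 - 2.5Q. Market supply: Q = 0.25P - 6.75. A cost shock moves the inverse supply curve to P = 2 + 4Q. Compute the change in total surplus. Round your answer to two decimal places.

440.38

Rewriting supply in inverse form: P = 27 + 4Q.
Initial equilibrium: Q_0 = 15.6923, P_0 = 89.7692; CS_0 = (1/2)(15.6923)(39.2308) = 307.8107, PS_0 = (1/2)(15.6923)(62.7692) = 492.497.
New equilibrium: 129 - 2.5Q = 2 + 4Q gives Q_1 = 19.5385, P_1 = 80.1538; CS_1 = 477.1893, PS_1 = 763.503.
Change in total surplus = (477.1893 + 763.503) - (307.8107 + 492.497) = 440.3846.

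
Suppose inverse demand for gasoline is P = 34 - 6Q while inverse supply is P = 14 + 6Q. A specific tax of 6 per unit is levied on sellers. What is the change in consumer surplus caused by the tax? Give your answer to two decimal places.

Without the tax, 34 - 6Q = 14 + 6Q so Q* = 1.6667 and P* = 24.
With the tax, sellers need 6 more per unit: 34 - 6Q = 14 + 6Q + 6, so Q_t = 1.1667. Buyers pay P_b = 27; sellers receive P_s = P_b - 6 = 21.
CS falls from (1/2)(1.6667)(10) = 8.3333 to (1/2)(1.1667)(7) = 4.0833, a change of -4.25.

-4.25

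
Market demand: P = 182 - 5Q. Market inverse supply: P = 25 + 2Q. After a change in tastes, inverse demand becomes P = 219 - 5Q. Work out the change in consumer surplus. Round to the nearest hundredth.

Initial equilibrium: Q_0 = 22.4286, P_0 = 69.8571; CS_0 = (1/2)(22.4286)(112.1429) = 1257.602, PS_0 = (1/2)(22.4286)(44.8571) = 503.0408.
New equilibrium: 219 - 5Q = 25 + 2Q gives Q_1 = 27.7143, P_1 = 80.4286; CS_1 = 1920.2041, PS_1 = 768.0816.
Change in consumer surplus = 1920.2041 - 1257.602 = 662.602.

662.60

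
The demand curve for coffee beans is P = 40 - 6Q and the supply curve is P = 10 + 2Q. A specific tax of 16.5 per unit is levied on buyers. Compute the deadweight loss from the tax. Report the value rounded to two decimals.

17.02

Without the tax, 40 - 6Q = 10 + 2Q so Q* = 3.75 and P* = 17.5.
With the tax, buyers' net willingness to pay falls by 16.5: (40 - 16.5) - 6Q = 10 + 2Q, so Q_t = 1.6875. Buyers pay P_b = 29.875; sellers receive P_s = P_b - 16.5 = 13.375.
Deadweight loss is the triangle between the curves from Q_t to Q*: (1/2)(3.75 - 1.6875)(16.5) = 17.0156.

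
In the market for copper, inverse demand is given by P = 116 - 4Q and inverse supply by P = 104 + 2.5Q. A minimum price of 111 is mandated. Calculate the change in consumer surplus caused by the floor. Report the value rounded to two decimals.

-3.69

Free-market equilibrium: 116 - 4Q = 104 + 2.5Q gives Q* = 1.8462, P* = 108.6154.
At P = 111, buyers demand (116 - 111)/4 = 1.25 while sellers would supply more, so the quantity traded is 1.25 at price 111.
CS goes from (1/2)(1.8462)(7.3846) = 6.8166 to 3.125 (computed as (116 - 111)(1.25) - (1/2)(4)(1.25)^2), a change of -3.6916.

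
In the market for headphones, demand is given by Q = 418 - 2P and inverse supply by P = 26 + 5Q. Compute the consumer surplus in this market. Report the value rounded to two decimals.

Rewriting demand in inverse form: P = 209 - 0.5Q.
Equilibrium: 209 - 0.5Q = 26 + 5Q, so Q* = 33.2727 and P* = 192.3636.
CS is the area between the demand curve and P* from 0 to Q*: (1/2)(33.2727)(16.6364) = 276.7686.

276.77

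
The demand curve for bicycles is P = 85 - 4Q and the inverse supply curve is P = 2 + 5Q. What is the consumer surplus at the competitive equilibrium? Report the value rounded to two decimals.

170.10

Setting demand equal to supply, 83 = 9Q, so Q* = 9.2222 and P* = 48.1111.
The demand choke price is 85, so CS = (1/2)(Q*)(85 - P*) = (1/2)(9.2222)(36.8889) = 170.0988.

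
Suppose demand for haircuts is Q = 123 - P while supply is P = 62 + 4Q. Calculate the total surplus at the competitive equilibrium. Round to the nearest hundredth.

372.10

Rewriting demand in inverse form: P = 123 - Q.
Set 123 - Q = 62 + 4Q, which gives 61 = 5Q, so Q* = 12.2 and P* = 123 - (12.2) = 110.8.
Total surplus is the full triangle between the curves from 0 to Q*: (1/2)(12.2)(123 - 62) = 372.1.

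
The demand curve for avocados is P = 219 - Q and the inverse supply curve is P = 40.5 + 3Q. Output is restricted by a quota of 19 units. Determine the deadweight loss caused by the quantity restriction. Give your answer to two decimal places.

1313.28

Without the quota, 219 - Q = 40.5 + 3Q gives Q* = 44.625.
At Q = 19 the demand price is 219 - (19) = 200 and the supply price is 40.5 + 3(19) = 97.5.
DWL = (1/2)(gap between curves at 19) x (Q* - 19) = (1/2)(102.5)(25.625) = 1313.2812.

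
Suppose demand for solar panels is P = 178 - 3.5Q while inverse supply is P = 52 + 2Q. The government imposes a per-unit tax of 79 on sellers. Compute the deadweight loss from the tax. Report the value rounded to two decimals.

567.36

Without the tax, 178 - 3.5Q = 52 + 2Q so Q* = 22.9091 and P* = 97.8182.
A tax on sellers shifts supply up by 79: 178 - 3.5Q = 52 + 2Q + 79, so Q_t = 8.5455. Buyers pay P_b = 148.0909; sellers receive P_s = P_b - 79 = 69.0909.
The welfare triangle lost has base Q* - Q_t = 14.3636 and height t = 79, so DWL = (1/2)(14.3636)(79) = 567.3636.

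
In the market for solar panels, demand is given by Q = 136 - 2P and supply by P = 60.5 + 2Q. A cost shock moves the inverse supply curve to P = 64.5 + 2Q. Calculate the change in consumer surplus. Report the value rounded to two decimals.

-1.76

Rewriting demand in inverse form: P = 68 - 0.5Q.
Initial equilibrium: Q_0 = 3, P_0 = 66.5; CS_0 = (1/2)(3)(1.5) = 2.25, PS_0 = (1/2)(3)(6) = 9.
New equilibrium: 68 - 0.5Q = 64.5 + 2Q gives Q_1 = 1.4, P_1 = 67.3; CS_1 = 0.49, PS_1 = 1.96.
Change in consumer surplus = 0.49 - 2.25 = -1.76.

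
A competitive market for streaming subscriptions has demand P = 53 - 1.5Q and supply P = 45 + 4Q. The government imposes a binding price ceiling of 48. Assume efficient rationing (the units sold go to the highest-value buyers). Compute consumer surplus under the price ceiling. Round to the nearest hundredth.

3.33

Free-market equilibrium: 53 - 1.5Q = 45 + 4Q gives Q* = 1.4545, P* = 50.8182.
At the ceiling price 48, quantity supplied is (48 - 45)/4 = 0.75; supply is the short side, so Q = 0.75 trades at P = 48.
The demand price at Q = 0.75 is 51.875. CS is the trapezoid between demand and 48 over [0, 0.75]: (1/2)[(53 - 48) + (51.875 - 48)](0.75) = 3.3281.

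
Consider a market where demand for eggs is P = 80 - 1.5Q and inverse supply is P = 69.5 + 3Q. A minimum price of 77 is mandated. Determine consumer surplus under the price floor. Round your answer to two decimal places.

3.00

Without the control, 80 - 1.5Q = 69.5 + 3Q so Q* = 2.3333 and P* = 76.5.
At the floor price 77, quantity demanded is (80 - 77)/1.5 = 2; demand is the short side, so Q = 2 trades at P = 77.
CS is the triangle under demand above 77: (1/2)(2)(80 - 77) = 3.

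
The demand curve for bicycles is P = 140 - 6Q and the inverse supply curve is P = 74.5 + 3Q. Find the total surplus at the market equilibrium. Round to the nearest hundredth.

Equilibrium: 140 - 6Q = 74.5 + 3Q, so Q* = 7.2778 and P* = 96.3333.
Total surplus is the full triangle between the curves from 0 to Q*: (1/2)(7.2778)(140 - 74.5) = 238.3472.

238.35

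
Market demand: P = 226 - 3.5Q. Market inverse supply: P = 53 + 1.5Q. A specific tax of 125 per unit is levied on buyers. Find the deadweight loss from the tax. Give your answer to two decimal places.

1562.50

Pre-tax equilibrium: 226 - 3.5Q = 53 + 1.5Q gives Q* = 34.6, P* = 104.9.
A tax on buyers shifts demand down by 125: (226 - 125) - 3.5Q = 53 + 1.5Q, so Q_t = 9.6. Buyers pay P_b = 192.4; sellers receive P_s = P_b - 125 = 67.4.
The welfare triangle lost has base Q* - Q_t = 25 and height t = 125, so DWL = (1/2)(25)(125) = 1562.5.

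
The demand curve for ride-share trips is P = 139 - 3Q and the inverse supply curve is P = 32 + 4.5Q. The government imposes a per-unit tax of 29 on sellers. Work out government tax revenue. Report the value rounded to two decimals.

301.60

Without the tax, 139 - 3Q = 32 + 4.5Q so Q* = 14.2667 and P* = 96.2.
With the tax, sellers need 29 more per unit: 139 - 3Q = 32 + 4.5Q + 29, so Q_t = 10.4. Buyers pay P_b = 107.8; sellers receive P_s = P_b - 29 = 78.8.
Tax revenue = t x Q_t = 29 x 10.4 = 301.6.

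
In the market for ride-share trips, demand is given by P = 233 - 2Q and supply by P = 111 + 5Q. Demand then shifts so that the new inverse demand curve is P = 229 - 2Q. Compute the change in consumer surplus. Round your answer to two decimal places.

-19.59

Initial equilibrium: Q_0 = 17.4286, P_0 = 198.1429; CS_0 = (1/2)(17.4286)(34.8571) = 303.7551, PS_0 = (1/2)(17.4286)(87.1429) = 759.3878.
New equilibrium: 229 - 2Q = 111 + 5Q gives Q_1 = 16.8571, P_1 = 195.2857; CS_1 = 284.1633, PS_1 = 710.4082.
Change in consumer surplus = 284.1633 - 303.7551 = -19.5918.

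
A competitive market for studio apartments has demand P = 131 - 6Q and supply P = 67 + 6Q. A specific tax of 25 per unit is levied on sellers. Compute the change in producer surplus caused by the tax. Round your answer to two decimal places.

-53.65

Without the tax, 131 - 6Q = 67 + 6Q so Q* = 5.3333 and P* = 99.
A tax on sellers shifts supply up by 25: 131 - 6Q = 67 + 6Q + 25, so Q_t = 3.25. Buyers pay P_b = 111.5; sellers receive P_s = P_b - 25 = 86.5.
Producers lose the trapezoid between P_s and P* out to Q_t plus the triangle from Q_t to Q*: change in PS = 31.6875 - 85.3333 = -53.6458.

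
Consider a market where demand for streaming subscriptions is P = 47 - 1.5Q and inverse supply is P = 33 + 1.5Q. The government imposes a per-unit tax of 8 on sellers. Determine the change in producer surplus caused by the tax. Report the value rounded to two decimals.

Without the tax, 47 - 1.5Q = 33 + 1.5Q so Q* = 4.6667 and P* = 40.
With the tax, sellers need 8 more per unit: 47 - 1.5Q = 33 + 1.5Q + 8, so Q_t = 2. Buyers pay P_b = 44; sellers receive P_s = P_b - 8 = 36.
PS falls from (1/2)(4.6667)(7) = 16.3333 to (1/2)(2)(3) = 3, a change of -13.3333.

-13.33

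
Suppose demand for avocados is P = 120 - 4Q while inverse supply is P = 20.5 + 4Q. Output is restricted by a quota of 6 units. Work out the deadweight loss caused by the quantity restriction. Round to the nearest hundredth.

165.77

Unrestricted equilibrium: Q* = (120 - 20.5)/(4 + 4) = 12.4375.
At Q = 6 the demand price is 120 - 4(6) = 96 and the supply price is 20.5 + 4(6) = 44.5.
Deadweight loss is the triangle between the curves from 6 to 12.4375: (1/2)(96 - 44.5)(12.4375 - 6) = 165.7656.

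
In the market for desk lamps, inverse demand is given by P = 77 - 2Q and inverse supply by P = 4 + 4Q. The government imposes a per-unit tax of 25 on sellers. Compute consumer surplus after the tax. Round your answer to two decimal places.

64.00

Without the tax, 77 - 2Q = 4 + 4Q so Q* = 12.1667 and P* = 52.6667.
A tax on sellers shifts supply up by 25: 77 - 2Q = 4 + 4Q + 25, so Q_t = 8. Buyers pay P_b = 61; sellers receive P_s = P_b - 25 = 36.
Consumer surplus is the triangle under demand above P_b: (1/2)(8)(77 - 61) = 64.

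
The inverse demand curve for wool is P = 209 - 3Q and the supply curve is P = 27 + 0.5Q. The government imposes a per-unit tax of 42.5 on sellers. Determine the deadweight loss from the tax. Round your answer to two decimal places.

Without the tax, 209 - 3Q = 27 + 0.5Q so Q* = 52 and P* = 53.
A tax on sellers shifts supply up by 42.5: 209 - 3Q = 27 + 0.5Q + 42.5, so Q_t = 39.8571. Buyers pay P_b = 89.4286; sellers receive P_s = P_b - 42.5 = 46.9286.
The welfare triangle lost has base Q* - Q_t = 12.1429 and height t = 42.5, so DWL = (1/2)(12.1429)(42.5) = 258.0357.

258.04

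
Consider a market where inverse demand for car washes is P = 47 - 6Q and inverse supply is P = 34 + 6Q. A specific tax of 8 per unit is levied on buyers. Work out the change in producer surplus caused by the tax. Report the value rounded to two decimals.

Without the tax, 47 - 6Q = 34 + 6Q so Q* = 1.0833 and P* = 40.5.
A tax on buyers shifts demand down by 8: (47 - 8) - 6Q = 34 + 6Q, so Q_t = 0.4167. Buyers pay P_b = 44.5; sellers receive P_s = P_b - 8 = 36.5.
PS falls from (1/2)(1.0833)(6.5) = 3.5208 to (1/2)(0.4167)(2.5) = 0.5208, a change of -3.

-3.00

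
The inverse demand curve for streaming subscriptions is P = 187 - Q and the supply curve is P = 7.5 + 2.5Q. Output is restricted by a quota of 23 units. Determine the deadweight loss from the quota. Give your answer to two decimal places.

1400.14

Unrestricted equilibrium: Q* = (187 - 7.5)/(1 + 2.5) = 51.2857.
At Q = 23 the demand price is 187 - (23) = 164 and the supply price is 7.5 + 2.5(23) = 65.
DWL = (1/2)(gap between curves at 23) x (Q* - 23) = (1/2)(99)(28.2857) = 1400.1429.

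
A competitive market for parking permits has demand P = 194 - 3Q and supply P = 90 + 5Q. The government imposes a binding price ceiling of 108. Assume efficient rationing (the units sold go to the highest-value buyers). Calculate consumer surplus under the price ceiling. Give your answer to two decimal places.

Without the control, 194 - 3Q = 90 + 5Q so Q* = 13 and P* = 155.
At the ceiling price 108, quantity supplied is (108 - 90)/5 = 3.6; supply is the short side, so Q = 3.6 trades at P = 108.
The demand price at Q = 3.6 is 183.2. CS is the trapezoid between demand and 108 over [0, 3.6]: (1/2)[(194 - 108) + (183.2 - 108)](3.6) = 290.16.

290.16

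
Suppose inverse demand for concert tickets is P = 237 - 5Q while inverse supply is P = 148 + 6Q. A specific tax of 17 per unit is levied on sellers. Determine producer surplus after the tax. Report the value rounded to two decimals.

Without the tax, 237 - 5Q = 148 + 6Q so Q* = 8.0909 and P* = 196.5455.
With the tax, sellers need 17 more per unit: 237 - 5Q = 148 + 6Q + 17, so Q_t = 6.5455. Buyers pay P_b = 204.2727; sellers receive P_s = P_b - 17 = 187.2727.
PS = (1/2)(Q_t)(P_s - 148) = (1/2)(6.5455)(39.2727) = 128.5289.

128.53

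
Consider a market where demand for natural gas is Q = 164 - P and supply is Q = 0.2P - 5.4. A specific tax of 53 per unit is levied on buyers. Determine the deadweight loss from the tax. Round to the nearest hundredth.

234.08

Rewriting demand in inverse form: P = 164 - Q.
Rewriting supply in inverse form: P = 27 + 5Q.
Pre-tax equilibrium: 164 - Q = 27 + 5Q gives Q* = 22.8333, P* = 141.1667.
A tax on buyers shifts demand down by 53: (164 - 53) - Q = 27 + 5Q, so Q_t = 14. Buyers pay P_b = 150; sellers receive P_s = P_b - 53 = 97.
The welfare triangle lost has base Q* - Q_t = 8.8333 and height t = 53, so DWL = (1/2)(8.8333)(53) = 234.0833.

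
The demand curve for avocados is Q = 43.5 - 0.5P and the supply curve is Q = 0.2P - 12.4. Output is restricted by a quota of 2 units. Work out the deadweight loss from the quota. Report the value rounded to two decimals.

8.64

Rewriting demand in inverse form: P = 87 - 2Q.
Rewriting supply in inverse form: P = 62 + 5Q.
Unrestricted equilibrium: Q* = (87 - 62)/(2 + 5) = 3.5714.
At Q = 2 the demand price is 87 - 2(2) = 83 and the supply price is 62 + 5(2) = 72.
DWL = (1/2)(gap between curves at 2) x (Q* - 2) = (1/2)(11)(1.5714) = 8.6429.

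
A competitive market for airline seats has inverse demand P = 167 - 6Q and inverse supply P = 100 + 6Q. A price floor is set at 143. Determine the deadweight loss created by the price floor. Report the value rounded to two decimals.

Free-market equilibrium: 167 - 6Q = 100 + 6Q gives Q* = 5.5833, P* = 133.5.
At the floor price 143, quantity demanded is (167 - 143)/6 = 4; demand is the short side, so Q = 4 trades at P = 143.
At Q = 4 the demand price is 143 and the supply price is 124. Deadweight loss is the triangle between the curves from 4 to 5.5833: (1/2)(143 - 124)(5.5833 - 4) = 15.0417.

15.04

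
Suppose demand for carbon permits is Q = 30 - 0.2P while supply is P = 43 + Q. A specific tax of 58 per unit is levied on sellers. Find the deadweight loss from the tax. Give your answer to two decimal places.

280.33

Rewriting demand in inverse form: P = 150 - 5Q.
Pre-tax equilibrium: 150 - 5Q = 43 + Q gives Q* = 17.8333, P* = 60.8333.
With the tax, sellers need 58 more per unit: 150 - 5Q = 43 + Q + 58, so Q_t = 8.1667. Buyers pay P_b = 109.1667; sellers receive P_s = P_b - 58 = 51.1667.
Deadweight loss is the triangle between the curves from Q_t to Q*: (1/2)(17.8333 - 8.1667)(58) = 280.3333.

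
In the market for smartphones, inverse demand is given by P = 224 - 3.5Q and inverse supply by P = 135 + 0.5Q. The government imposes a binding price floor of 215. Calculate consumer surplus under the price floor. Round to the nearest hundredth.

11.57

Without the control, 224 - 3.5Q = 135 + 0.5Q so Q* = 22.25 and P* = 146.125.
At the floor price 215, quantity demanded is (224 - 215)/3.5 = 2.5714; demand is the short side, so Q = 2.5714 trades at P = 215.
CS is the triangle under demand above 215: (1/2)(2.5714)(224 - 215) = 11.5714.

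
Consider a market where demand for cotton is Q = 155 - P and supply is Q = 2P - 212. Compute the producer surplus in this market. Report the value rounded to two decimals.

266.78

Rewriting demand in inverse form: P = 155 - Q.
Rewriting supply in inverse form: P = 106 + 0.5Q.
Setting demand equal to supply, 49 = 1.5Q, so Q* = 32.6667 and P* = 122.3333.
The supply curve's price intercept is 106, so PS = (1/2)(Q*)(P* - 106) = (1/2)(32.6667)(16.3333) = 266.7778.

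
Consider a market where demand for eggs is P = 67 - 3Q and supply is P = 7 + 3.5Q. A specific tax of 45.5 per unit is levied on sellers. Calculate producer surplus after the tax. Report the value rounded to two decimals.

8.71

Without the tax, 67 - 3Q = 7 + 3.5Q so Q* = 9.2308 and P* = 39.3077.
A tax on sellers shifts supply up by 45.5: 67 - 3Q = 7 + 3.5Q + 45.5, so Q_t = 2.2308. Buyers pay P_b = 60.3077; sellers receive P_s = P_b - 45.5 = 14.8077.
PS = (1/2)(Q_t)(P_s - 7) = (1/2)(2.2308)(7.8077) = 8.7086.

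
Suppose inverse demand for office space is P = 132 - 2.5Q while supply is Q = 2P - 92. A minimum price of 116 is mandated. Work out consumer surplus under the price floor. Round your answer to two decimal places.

51.20

Rewriting supply in inverse form: P = 46 + 0.5Q.
Free-market equilibrium: 132 - 2.5Q = 46 + 0.5Q gives Q* = 28.6667, P* = 60.3333.
At P = 116, buyers demand (132 - 116)/2.5 = 6.4 while sellers would supply more, so the quantity traded is 6.4 at price 116.
CS is the triangle under demand above 116: (1/2)(6.4)(132 - 116) = 51.2.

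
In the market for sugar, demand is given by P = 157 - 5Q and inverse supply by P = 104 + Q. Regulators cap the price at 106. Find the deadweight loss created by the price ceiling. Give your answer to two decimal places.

Free-market equilibrium: 157 - 5Q = 104 + Q gives Q* = 8.8333, P* = 112.8333.
At P = 106, sellers supply (106 - 104)/1 = 2 while buyers want more, so the quantity traded is 2 at price 106.
At Q = 2 the demand price is 147 and the supply price is 106. Deadweight loss is the triangle between the curves from 2 to 8.8333: (1/2)(147 - 106)(8.8333 - 2) = 140.0833.

140.08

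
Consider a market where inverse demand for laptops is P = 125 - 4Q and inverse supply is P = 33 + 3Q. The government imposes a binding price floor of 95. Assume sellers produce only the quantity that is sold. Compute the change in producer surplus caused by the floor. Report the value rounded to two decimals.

Free-market equilibrium: 125 - 4Q = 33 + 3Q gives Q* = 13.1429, P* = 72.4286.
At P = 95, buyers demand (125 - 95)/4 = 7.5 while sellers would supply more, so the quantity traded is 7.5 at price 95.
PS goes from (1/2)(13.1429)(39.4286) = 259.102 to 380.625 (computed as (95 - 33)(7.5) - (1/2)(3)(7.5)^2), a change of 121.523.

121.52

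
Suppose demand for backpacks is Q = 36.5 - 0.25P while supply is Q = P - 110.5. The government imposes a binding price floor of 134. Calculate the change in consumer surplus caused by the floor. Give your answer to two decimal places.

-82.82

Rewriting demand in inverse form: P = 146 - 4Q.
Rewriting supply in inverse form: P = 110.5 + Q.
Free-market equilibrium: 146 - 4Q = 110.5 + Q gives Q* = 7.1, P* = 117.6.
At P = 134, buyers demand (146 - 134)/4 = 3 while sellers would supply more, so the quantity traded is 3 at price 134.
CS goes from (1/2)(7.1)(28.4) = 100.82 to 18 (computed as (146 - 134)(3) - (1/2)(4)(3)^2), a change of -82.82.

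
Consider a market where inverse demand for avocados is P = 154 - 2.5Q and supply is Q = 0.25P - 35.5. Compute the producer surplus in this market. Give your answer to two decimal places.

6.82

Rewriting supply in inverse form: P = 142 + 4Q.
Setting demand equal to supply, 12 = 6.5Q, so Q* = 1.8462 and P* = 149.3846.
Producer surplus is the triangle above supply below P*: (1/2)(1.8462)(149.3846 - 142) = (1/2)(1.8462)(7.3846) = 6.8166.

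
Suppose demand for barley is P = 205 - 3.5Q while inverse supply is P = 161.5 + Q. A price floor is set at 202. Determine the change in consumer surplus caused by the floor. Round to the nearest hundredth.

Free-market equilibrium: 205 - 3.5Q = 161.5 + Q gives Q* = 9.6667, P* = 171.1667.
At P = 202, buyers demand (205 - 202)/3.5 = 0.8571 while sellers would supply more, so the quantity traded is 0.8571 at price 202.
CS goes from (1/2)(9.6667)(33.8333) = 163.5278 to 1.2857 (computed as (205 - 202)(0.8571) - (1/2)(3.5)(0.8571)^2), a change of -162.2421.

-162.24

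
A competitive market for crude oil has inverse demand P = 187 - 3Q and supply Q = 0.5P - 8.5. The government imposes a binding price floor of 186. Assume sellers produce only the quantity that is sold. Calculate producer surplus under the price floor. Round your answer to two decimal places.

56.22

Rewriting supply in inverse form: P = 17 + 2Q.
Without the control, 187 - 3Q = 17 + 2Q so Q* = 34 and P* = 85.
At the floor price 186, quantity demanded is (187 - 186)/3 = 0.3333; demand is the short side, so Q = 0.3333 trades at P = 186.
The supply price at Q = 0.3333 is 17.6667. PS is the trapezoid between 186 and supply over [0, 0.3333]: (1/2)[(186 - 17) + (186 - 17.6667)](0.3333) = 56.2222.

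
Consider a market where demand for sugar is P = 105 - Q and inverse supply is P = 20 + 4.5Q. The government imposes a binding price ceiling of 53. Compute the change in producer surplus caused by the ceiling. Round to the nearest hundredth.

-416.40

Free-market equilibrium: 105 - Q = 20 + 4.5Q gives Q* = 15.4545, P* = 89.5455.
At P = 53, sellers supply (53 - 20)/4.5 = 7.3333 while buyers want more, so the quantity traded is 7.3333 at price 53.
PS goes from (1/2)(15.4545)(69.5455) = 537.3967 to 121 (computed as (53 - 20)(7.3333) - (1/2)(4.5)(7.3333)^2), a change of -416.3967.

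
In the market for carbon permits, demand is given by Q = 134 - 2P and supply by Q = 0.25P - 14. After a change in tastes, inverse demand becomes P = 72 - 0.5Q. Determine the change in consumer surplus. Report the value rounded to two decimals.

Rewriting demand in inverse form: P = 67 - 0.5Q.
Rewriting supply in inverse form: P = 56 + 4Q.
Initial equilibrium: Q_0 = 2.4444, P_0 = 65.7778; CS_0 = (1/2)(2.4444)(1.2222) = 1.4938, PS_0 = (1/2)(2.4444)(9.7778) = 11.9506.
New equilibrium: 72 - 0.5Q = 56 + 4Q gives Q_1 = 3.5556, P_1 = 70.2222; CS_1 = 3.1605, PS_1 = 25.284.
Change in consumer surplus = 3.1605 - 1.4938 = 1.6667.

1.67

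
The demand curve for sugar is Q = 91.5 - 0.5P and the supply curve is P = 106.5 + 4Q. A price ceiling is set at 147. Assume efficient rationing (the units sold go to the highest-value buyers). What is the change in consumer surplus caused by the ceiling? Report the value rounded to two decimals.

99.42

Rewriting demand in inverse form: P = 183 - 2Q.
Without the control, 183 - 2Q = 106.5 + 4Q so Q* = 12.75 and P* = 157.5.
At the ceiling price 147, quantity supplied is (147 - 106.5)/4 = 10.125; supply is the short side, so Q = 10.125 trades at P = 147.
CS goes from (1/2)(12.75)(25.5) = 162.5625 to 261.9844 (computed as (183 - 147)(10.125) - (1/2)(2)(10.125)^2), a change of 99.4219.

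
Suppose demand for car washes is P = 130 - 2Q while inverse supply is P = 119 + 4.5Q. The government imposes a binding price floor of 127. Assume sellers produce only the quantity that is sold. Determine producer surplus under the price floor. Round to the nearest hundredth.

6.94

Without the control, 130 - 2Q = 119 + 4.5Q so Q* = 1.6923 and P* = 126.6154.
At P = 127, buyers demand (130 - 127)/2 = 1.5 while sellers would supply more, so the quantity traded is 1.5 at price 127.
The supply price at Q = 1.5 is 125.75. PS is the trapezoid between 127 and supply over [0, 1.5]: (1/2)[(127 - 119) + (127 - 125.75)](1.5) = 6.9375.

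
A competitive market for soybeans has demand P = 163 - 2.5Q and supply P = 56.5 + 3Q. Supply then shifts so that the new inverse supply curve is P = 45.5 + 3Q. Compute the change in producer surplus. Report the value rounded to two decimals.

122.18

Initial equilibrium: Q_0 = 19.3636, P_0 = 114.5909; CS_0 = (1/2)(19.3636)(48.4091) = 468.688, PS_0 = (1/2)(19.3636)(58.0909) = 562.4256.
New equilibrium: 163 - 2.5Q = 45.5 + 3Q gives Q_1 = 21.3636, P_1 = 109.5909; CS_1 = 570.5062, PS_1 = 684.6074.
Change in producer surplus = 684.6074 - 562.4256 = 122.1818.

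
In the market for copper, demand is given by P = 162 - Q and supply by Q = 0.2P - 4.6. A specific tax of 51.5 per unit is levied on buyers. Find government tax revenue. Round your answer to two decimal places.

Rewriting supply in inverse form: P = 23 + 5Q.
Without the tax, 162 - Q = 23 + 5Q so Q* = 23.1667 and P* = 138.8333.
With the tax, buyers' net willingness to pay falls by 51.5: (162 - 51.5) - Q = 23 + 5Q, so Q_t = 14.5833. Buyers pay P_b = 147.4167; sellers receive P_s = P_b - 51.5 = 95.9167.
Tax revenue = t x Q_t = 51.5 x 14.5833 = 751.0417.

751.04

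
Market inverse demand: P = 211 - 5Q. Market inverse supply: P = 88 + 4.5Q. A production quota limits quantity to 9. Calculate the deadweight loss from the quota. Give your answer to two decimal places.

Unrestricted equilibrium: Q* = (211 - 88)/(5 + 4.5) = 12.9474.
At Q = 9 the demand price is 211 - 5(9) = 166 and the supply price is 88 + 4.5(9) = 128.5.
Deadweight loss is the triangle between the curves from 9 to 12.9474: (1/2)(166 - 128.5)(12.9474 - 9) = 74.0132.

74.01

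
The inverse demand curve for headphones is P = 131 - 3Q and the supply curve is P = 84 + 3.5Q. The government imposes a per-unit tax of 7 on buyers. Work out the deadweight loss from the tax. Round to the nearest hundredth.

Without the tax, 131 - 3Q = 84 + 3.5Q so Q* = 7.2308 and P* = 109.3077.
With the tax, buyers' net willingness to pay falls by 7: (131 - 7) - 3Q = 84 + 3.5Q, so Q_t = 6.1538. Buyers pay P_b = 112.5385; sellers receive P_s = P_b - 7 = 105.5385.
The welfare triangle lost has base Q* - Q_t = 1.0769 and height t = 7, so DWL = (1/2)(1.0769)(7) = 3.7692.

3.77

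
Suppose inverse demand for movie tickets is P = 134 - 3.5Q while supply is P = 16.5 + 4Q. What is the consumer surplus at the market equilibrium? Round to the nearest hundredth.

Equilibrium: 134 - 3.5Q = 16.5 + 4Q, so Q* = 15.6667 and P* = 79.1667.
Consumer surplus is the triangle under demand above P*: (1/2)(15.6667)(134 - 79.1667) = (1/2)(15.6667)(54.8333) = 429.5278.

429.53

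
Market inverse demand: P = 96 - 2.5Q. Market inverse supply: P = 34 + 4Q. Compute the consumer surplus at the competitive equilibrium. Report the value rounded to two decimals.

113.73

Equilibrium: 96 - 2.5Q = 34 + 4Q, so Q* = 9.5385 and P* = 72.1538.
The demand choke price is 96, so CS = (1/2)(Q*)(96 - P*) = (1/2)(9.5385)(23.8462) = 113.7278.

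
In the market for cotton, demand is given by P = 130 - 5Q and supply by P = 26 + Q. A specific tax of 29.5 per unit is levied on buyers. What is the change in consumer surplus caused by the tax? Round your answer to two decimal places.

-365.68

Pre-tax equilibrium: 130 - 5Q = 26 + Q gives Q* = 17.3333, P* = 43.3333.
A tax on buyers shifts demand down by 29.5: (130 - 29.5) - 5Q = 26 + Q, so Q_t = 12.4167. Buyers pay P_b = 67.9167; sellers receive P_s = P_b - 29.5 = 38.4167.
Consumers lose the trapezoid between P* and P_b out to Q_t plus the triangle from Q_t to Q*: change in CS = 385.434 - 751.1111 = -365.6771.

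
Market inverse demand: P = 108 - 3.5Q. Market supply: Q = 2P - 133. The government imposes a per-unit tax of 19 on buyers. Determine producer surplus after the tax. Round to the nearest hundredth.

7.91

Rewriting supply in inverse form: P = 66.5 + 0.5Q.
Pre-tax equilibrium: 108 - 3.5Q = 66.5 + 0.5Q gives Q* = 10.375, P* = 71.6875.
With the tax, buyers' net willingness to pay falls by 19: (108 - 19) - 3.5Q = 66.5 + 0.5Q, so Q_t = 5.625. Buyers pay P_b = 88.3125; sellers receive P_s = P_b - 19 = 69.3125.
Producer surplus is the triangle above supply below P_s: (1/2)(5.625)(69.3125 - 66.5) = 7.9102.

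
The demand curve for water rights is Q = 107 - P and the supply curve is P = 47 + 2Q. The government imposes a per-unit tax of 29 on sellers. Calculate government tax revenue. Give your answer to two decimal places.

299.67

Rewriting demand in inverse form: P = 107 - Q.
Pre-tax equilibrium: 107 - Q = 47 + 2Q gives Q* = 20, P* = 87.
A tax on sellers shifts supply up by 29: 107 - Q = 47 + 2Q + 29, so Q_t = 10.3333. Buyers pay P_b = 96.6667; sellers receive P_s = P_b - 29 = 67.6667.
Tax revenue = t x Q_t = 29 x 10.3333 = 299.6667.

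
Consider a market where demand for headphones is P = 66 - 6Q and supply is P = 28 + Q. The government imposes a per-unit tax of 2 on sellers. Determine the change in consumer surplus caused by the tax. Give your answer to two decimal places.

-9.06

Without the tax, 66 - 6Q = 28 + Q so Q* = 5.4286 and P* = 33.4286.
A tax on sellers shifts supply up by 2: 66 - 6Q = 28 + Q + 2, so Q_t = 5.1429. Buyers pay P_b = 35.1429; sellers receive P_s = P_b - 2 = 33.1429.
Consumers lose the trapezoid between P* and P_b out to Q_t plus the triangle from Q_t to Q*: change in CS = 79.3469 - 88.4082 = -9.0612.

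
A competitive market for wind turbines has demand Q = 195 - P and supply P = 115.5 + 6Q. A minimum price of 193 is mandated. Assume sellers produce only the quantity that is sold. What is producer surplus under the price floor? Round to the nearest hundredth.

Rewriting demand in inverse form: P = 195 - Q.
Free-market equilibrium: 195 - Q = 115.5 + 6Q gives Q* = 11.3571, P* = 183.6429.
At P = 193, buyers demand (195 - 193)/1 = 2 while sellers would supply more, so the quantity traded is 2 at price 193.
The supply price at Q = 2 is 127.5. PS is the trapezoid between 193 and supply over [0, 2]: (1/2)[(193 - 115.5) + (193 - 127.5)](2) = 143.

143.00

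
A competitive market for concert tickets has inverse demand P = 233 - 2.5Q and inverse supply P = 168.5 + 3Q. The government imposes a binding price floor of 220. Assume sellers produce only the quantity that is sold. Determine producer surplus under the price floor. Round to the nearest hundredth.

Free-market equilibrium: 233 - 2.5Q = 168.5 + 3Q gives Q* = 11.7273, P* = 203.6818.
At the floor price 220, quantity demanded is (233 - 220)/2.5 = 5.2; demand is the short side, so Q = 5.2 trades at P = 220.
The supply price at Q = 5.2 is 184.1. PS is the trapezoid between 220 and supply over [0, 5.2]: (1/2)[(220 - 168.5) + (220 - 184.1)](5.2) = 227.24.

227.24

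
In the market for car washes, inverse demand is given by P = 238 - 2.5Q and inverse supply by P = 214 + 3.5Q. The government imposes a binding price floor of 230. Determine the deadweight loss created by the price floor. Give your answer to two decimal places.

Without the control, 238 - 2.5Q = 214 + 3.5Q so Q* = 4 and P* = 228.
At the floor price 230, quantity demanded is (238 - 230)/2.5 = 3.2; demand is the short side, so Q = 3.2 trades at P = 230.
At Q = 3.2 the demand price is 230 and the supply price is 225.2. Deadweight loss is the triangle between the curves from 3.2 to 4: (1/2)(230 - 225.2)(4 - 3.2) = 1.92.

1.92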